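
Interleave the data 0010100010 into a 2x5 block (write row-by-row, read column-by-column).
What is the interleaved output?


Matrix:
  00101
  00010
Read columns: 0000100110

0000100110


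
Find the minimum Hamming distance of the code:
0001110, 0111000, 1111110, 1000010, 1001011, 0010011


Comparing all pairs, minimum distance: 2
Can detect 1 errors, correct 0 errors

2


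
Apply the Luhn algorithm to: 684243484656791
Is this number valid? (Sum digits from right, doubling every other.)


Luhn sum = 74
74 mod 10 = 4

Invalid (Luhn sum mod 10 = 4)


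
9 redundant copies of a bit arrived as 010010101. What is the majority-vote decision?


Ones: 4 out of 9
Threshold: 5

0 (4/9 voted 1)


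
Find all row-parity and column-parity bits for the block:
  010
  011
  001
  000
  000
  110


Row parities: 101000
Column parities: 110

Row P: 101000, Col P: 110, Corner: 0


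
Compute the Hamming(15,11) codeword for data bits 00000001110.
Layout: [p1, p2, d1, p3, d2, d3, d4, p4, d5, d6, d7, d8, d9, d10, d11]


Parity bits: p1=1, p2=1, p3=1, p4=1

110100010001110


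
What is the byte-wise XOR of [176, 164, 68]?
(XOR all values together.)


XOR chain: 176 ^ 164 ^ 68 = 80

80


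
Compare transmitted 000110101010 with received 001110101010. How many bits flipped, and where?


XOR: 001000000000

1 error(s) at position(s): 2


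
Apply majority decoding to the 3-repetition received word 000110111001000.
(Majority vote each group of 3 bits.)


Groups: 000, 110, 111, 001, 000
Majority votes: 01100

01100


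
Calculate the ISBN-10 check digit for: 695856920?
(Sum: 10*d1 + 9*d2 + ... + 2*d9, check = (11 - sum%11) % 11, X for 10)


Weighted sum: 339
339 mod 11 = 9

Check digit: 2


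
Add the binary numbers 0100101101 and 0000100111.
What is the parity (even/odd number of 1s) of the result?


0100101101 = 301
0000100111 = 39
Sum = 340 = 101010100
1s count = 4

even parity (4 ones in 101010100)


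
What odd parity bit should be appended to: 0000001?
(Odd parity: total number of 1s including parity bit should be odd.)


Number of 1s in data: 1
Parity bit: 0

0


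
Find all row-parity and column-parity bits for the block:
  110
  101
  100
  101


Row parities: 0010
Column parities: 010

Row P: 0010, Col P: 010, Corner: 1


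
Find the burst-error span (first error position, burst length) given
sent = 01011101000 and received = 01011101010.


XOR: 00000000010

Burst at position 9, length 1


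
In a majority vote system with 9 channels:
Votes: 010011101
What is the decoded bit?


Ones: 5 out of 9
Threshold: 5

1 (5/9 voted 1)


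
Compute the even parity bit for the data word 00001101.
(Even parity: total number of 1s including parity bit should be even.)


Number of 1s in data: 3
Parity bit: 1

1


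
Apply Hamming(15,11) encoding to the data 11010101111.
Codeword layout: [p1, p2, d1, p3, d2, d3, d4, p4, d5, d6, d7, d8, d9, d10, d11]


Parity bits: p1=1, p2=1, p3=0, p4=1

111010110101111


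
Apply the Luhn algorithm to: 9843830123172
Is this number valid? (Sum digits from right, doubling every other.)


Luhn sum = 58
58 mod 10 = 8

Invalid (Luhn sum mod 10 = 8)


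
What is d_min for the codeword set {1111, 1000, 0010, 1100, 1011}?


Comparing all pairs, minimum distance: 1
Can detect 0 errors, correct 0 errors

1


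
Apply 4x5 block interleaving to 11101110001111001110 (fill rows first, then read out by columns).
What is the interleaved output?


Matrix:
  11101
  11000
  11110
  01110
Read columns: 11101111101100111000

11101111101100111000


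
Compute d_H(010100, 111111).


XOR: 101011
Count of 1s: 4

4


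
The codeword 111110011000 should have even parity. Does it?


Number of 1s: 7

No, parity error (7 ones)


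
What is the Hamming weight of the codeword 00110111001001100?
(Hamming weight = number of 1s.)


Counting 1s in 00110111001001100

8


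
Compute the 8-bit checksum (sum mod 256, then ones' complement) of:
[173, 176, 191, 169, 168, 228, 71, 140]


Sum = 1316 mod 256 = 36
Complement = 219

219


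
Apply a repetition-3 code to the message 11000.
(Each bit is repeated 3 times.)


Each bit -> 3 copies

111111000000000


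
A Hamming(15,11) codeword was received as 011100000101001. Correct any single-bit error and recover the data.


Syndrome = 12: error at position 12

Data: 10000100001 (corrected bit 12)


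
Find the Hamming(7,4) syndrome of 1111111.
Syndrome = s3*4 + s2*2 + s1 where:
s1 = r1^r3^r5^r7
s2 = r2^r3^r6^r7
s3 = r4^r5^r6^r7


s1=0, s2=0, s3=0

Syndrome = 0 (no error)


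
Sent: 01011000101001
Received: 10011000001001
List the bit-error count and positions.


XOR: 11000000100000

3 error(s) at position(s): 0, 1, 8


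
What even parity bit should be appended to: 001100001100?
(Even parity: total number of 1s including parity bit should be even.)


Number of 1s in data: 4
Parity bit: 0

0


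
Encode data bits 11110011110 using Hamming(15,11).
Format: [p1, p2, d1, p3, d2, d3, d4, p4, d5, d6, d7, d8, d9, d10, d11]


Parity bits: p1=1, p2=1, p3=0, p4=0

111011100011110


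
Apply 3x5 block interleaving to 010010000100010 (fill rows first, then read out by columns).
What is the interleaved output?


Matrix:
  01001
  00001
  00010
Read columns: 000100000001110

000100000001110


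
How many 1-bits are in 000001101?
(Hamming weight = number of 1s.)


Counting 1s in 000001101

3


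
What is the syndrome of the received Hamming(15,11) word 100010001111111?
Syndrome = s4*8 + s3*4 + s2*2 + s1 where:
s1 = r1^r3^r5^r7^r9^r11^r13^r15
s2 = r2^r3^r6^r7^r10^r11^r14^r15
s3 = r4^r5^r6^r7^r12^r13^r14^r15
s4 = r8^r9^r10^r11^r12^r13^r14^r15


s1=0, s2=0, s3=1, s4=1

Syndrome = 12 (error at position 12)


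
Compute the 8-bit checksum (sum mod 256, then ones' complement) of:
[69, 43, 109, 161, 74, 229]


Sum = 685 mod 256 = 173
Complement = 82

82


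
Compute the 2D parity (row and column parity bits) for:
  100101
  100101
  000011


Row parities: 110
Column parities: 000011

Row P: 110, Col P: 000011, Corner: 0


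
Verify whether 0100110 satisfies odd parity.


Number of 1s: 3

Yes, parity is correct (3 ones)


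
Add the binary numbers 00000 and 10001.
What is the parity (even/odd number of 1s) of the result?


00000 = 0
10001 = 17
Sum = 17 = 10001
1s count = 2

even parity (2 ones in 10001)


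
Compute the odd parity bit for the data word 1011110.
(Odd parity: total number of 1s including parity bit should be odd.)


Number of 1s in data: 5
Parity bit: 0

0


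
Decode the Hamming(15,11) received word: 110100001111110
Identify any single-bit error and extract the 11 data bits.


Syndrome = 0: no error detected

Data: 00001111110 (no errors)


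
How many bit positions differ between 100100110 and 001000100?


XOR: 101100010
Count of 1s: 4

4


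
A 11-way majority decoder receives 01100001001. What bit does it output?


Ones: 4 out of 11
Threshold: 6

0 (4/11 voted 1)


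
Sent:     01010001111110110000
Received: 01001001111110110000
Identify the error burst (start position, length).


XOR: 00011000000000000000

Burst at position 3, length 2


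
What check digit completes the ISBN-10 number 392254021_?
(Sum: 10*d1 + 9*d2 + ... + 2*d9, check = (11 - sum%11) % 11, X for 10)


Weighted sum: 199
199 mod 11 = 1

Check digit: X


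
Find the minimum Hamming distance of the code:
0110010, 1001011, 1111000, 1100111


Comparing all pairs, minimum distance: 3
Can detect 2 errors, correct 1 errors

3


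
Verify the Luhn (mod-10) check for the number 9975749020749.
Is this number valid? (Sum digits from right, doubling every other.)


Luhn sum = 76
76 mod 10 = 6

Invalid (Luhn sum mod 10 = 6)


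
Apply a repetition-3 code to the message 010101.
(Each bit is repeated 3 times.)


Each bit -> 3 copies

000111000111000111


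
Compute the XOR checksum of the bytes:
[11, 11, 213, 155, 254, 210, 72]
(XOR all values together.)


XOR chain: 11 ^ 11 ^ 213 ^ 155 ^ 254 ^ 210 ^ 72 = 42

42


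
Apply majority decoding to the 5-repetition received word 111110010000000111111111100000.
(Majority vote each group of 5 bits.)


Groups: 11111, 00100, 00000, 11111, 11111, 00000
Majority votes: 100110

100110


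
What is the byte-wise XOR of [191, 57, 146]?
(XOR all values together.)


XOR chain: 191 ^ 57 ^ 146 = 20

20


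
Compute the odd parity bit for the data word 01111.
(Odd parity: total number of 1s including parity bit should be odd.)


Number of 1s in data: 4
Parity bit: 1

1


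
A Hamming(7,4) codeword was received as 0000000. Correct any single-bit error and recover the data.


Syndrome = 0: no error detected

Data: 0000 (no errors)


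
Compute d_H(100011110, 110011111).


XOR: 010000001
Count of 1s: 2

2


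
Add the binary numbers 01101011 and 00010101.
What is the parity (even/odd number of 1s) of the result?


01101011 = 107
00010101 = 21
Sum = 128 = 10000000
1s count = 1

odd parity (1 ones in 10000000)


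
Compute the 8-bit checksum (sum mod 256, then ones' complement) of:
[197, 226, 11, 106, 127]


Sum = 667 mod 256 = 155
Complement = 100

100


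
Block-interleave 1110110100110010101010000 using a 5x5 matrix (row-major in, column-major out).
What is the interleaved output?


Matrix:
  11101
  10100
  11001
  01010
  10000
Read columns: 1110110110110000001010100

1110110110110000001010100


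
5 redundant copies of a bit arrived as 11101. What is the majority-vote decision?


Ones: 4 out of 5
Threshold: 3

1 (4/5 voted 1)


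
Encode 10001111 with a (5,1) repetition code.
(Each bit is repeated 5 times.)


Each bit -> 5 copies

1111100000000000000011111111111111111111


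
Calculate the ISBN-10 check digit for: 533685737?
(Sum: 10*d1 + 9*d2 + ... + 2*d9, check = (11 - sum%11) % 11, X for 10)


Weighted sum: 267
267 mod 11 = 3

Check digit: 8


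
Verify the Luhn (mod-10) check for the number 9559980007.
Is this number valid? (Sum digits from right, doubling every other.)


Luhn sum = 48
48 mod 10 = 8

Invalid (Luhn sum mod 10 = 8)


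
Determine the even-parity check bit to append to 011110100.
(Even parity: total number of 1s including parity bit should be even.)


Number of 1s in data: 5
Parity bit: 1

1


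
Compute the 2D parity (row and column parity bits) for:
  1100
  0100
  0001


Row parities: 011
Column parities: 1001

Row P: 011, Col P: 1001, Corner: 0


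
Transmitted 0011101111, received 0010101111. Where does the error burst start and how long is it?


XOR: 0001000000

Burst at position 3, length 1


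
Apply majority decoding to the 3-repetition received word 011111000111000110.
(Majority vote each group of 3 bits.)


Groups: 011, 111, 000, 111, 000, 110
Majority votes: 110101

110101


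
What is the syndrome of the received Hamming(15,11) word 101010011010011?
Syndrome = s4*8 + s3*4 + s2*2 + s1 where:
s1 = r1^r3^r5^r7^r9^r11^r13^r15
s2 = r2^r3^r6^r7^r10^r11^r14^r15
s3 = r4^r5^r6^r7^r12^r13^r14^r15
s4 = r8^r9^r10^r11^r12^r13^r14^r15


s1=0, s2=0, s3=1, s4=1

Syndrome = 12 (error at position 12)


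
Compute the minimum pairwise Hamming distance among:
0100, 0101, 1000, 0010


Comparing all pairs, minimum distance: 1
Can detect 0 errors, correct 0 errors

1


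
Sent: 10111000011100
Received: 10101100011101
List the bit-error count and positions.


XOR: 00010100000001

3 error(s) at position(s): 3, 5, 13


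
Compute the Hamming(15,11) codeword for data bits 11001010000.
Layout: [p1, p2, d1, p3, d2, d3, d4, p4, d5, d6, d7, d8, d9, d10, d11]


Parity bits: p1=0, p2=0, p3=1, p4=0

001110001010000


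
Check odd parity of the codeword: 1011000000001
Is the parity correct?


Number of 1s: 4

No, parity error (4 ones)


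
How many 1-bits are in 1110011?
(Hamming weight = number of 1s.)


Counting 1s in 1110011

5


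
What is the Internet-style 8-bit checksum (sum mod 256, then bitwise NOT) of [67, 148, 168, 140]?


Sum = 523 mod 256 = 11
Complement = 244

244


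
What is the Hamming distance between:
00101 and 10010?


XOR: 10111
Count of 1s: 4

4


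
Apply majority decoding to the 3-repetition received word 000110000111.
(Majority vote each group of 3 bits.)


Groups: 000, 110, 000, 111
Majority votes: 0101

0101


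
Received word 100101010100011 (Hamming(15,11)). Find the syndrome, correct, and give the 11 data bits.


Syndrome = 0: no error detected

Data: 00100100011 (no errors)


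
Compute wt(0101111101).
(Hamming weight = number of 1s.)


Counting 1s in 0101111101

7


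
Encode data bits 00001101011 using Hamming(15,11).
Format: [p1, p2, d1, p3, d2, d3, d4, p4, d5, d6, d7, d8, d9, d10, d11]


Parity bits: p1=0, p2=1, p3=1, p4=1

010100011101011


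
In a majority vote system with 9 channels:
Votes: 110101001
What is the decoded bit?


Ones: 5 out of 9
Threshold: 5

1 (5/9 voted 1)


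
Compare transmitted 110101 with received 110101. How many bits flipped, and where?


XOR: 000000

0 errors (received matches sent)


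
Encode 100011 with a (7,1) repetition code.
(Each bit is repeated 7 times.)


Each bit -> 7 copies

111111100000000000000000000011111111111111


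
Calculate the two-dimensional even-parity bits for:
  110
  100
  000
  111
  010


Row parities: 01011
Column parities: 111

Row P: 01011, Col P: 111, Corner: 1


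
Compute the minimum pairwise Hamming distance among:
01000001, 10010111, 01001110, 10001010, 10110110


Comparing all pairs, minimum distance: 2
Can detect 1 errors, correct 0 errors

2


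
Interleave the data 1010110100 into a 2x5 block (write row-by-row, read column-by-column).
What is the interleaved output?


Matrix:
  10101
  10100
Read columns: 1100110010

1100110010


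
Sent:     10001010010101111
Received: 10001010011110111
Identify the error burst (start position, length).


XOR: 00000000001011000

Burst at position 10, length 4


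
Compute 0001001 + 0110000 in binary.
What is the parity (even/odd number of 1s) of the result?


0001001 = 9
0110000 = 48
Sum = 57 = 111001
1s count = 4

even parity (4 ones in 111001)


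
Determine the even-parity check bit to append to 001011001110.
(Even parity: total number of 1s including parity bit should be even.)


Number of 1s in data: 6
Parity bit: 0

0


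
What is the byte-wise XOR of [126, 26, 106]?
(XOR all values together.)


XOR chain: 126 ^ 26 ^ 106 = 14

14


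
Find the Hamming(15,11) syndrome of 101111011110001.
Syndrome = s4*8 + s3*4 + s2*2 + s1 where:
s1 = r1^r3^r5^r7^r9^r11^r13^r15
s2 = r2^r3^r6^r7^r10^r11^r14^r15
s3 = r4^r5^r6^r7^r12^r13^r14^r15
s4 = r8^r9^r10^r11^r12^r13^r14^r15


s1=0, s2=1, s3=0, s4=1

Syndrome = 10 (error at position 10)


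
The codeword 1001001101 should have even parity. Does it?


Number of 1s: 5

No, parity error (5 ones)


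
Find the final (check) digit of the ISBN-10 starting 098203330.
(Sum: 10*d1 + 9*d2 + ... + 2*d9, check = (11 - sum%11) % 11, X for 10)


Weighted sum: 195
195 mod 11 = 8

Check digit: 3


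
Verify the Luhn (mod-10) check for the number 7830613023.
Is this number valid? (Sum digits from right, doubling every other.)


Luhn sum = 36
36 mod 10 = 6

Invalid (Luhn sum mod 10 = 6)


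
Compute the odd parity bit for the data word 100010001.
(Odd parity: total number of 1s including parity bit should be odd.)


Number of 1s in data: 3
Parity bit: 0

0


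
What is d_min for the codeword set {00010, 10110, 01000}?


Comparing all pairs, minimum distance: 2
Can detect 1 errors, correct 0 errors

2


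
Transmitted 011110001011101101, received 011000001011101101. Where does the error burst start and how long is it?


XOR: 000110000000000000

Burst at position 3, length 2


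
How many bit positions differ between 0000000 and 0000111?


XOR: 0000111
Count of 1s: 3

3


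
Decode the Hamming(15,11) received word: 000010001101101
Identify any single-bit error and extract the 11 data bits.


Syndrome = 8: error at position 8

Data: 01001101101 (corrected bit 8)


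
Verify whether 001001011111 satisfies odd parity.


Number of 1s: 7

Yes, parity is correct (7 ones)


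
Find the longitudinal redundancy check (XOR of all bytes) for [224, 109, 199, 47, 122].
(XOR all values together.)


XOR chain: 224 ^ 109 ^ 199 ^ 47 ^ 122 = 31

31


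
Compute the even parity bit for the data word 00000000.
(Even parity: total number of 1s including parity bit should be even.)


Number of 1s in data: 0
Parity bit: 0

0


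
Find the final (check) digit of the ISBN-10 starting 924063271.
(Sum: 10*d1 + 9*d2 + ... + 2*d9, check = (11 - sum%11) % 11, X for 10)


Weighted sum: 222
222 mod 11 = 2

Check digit: 9


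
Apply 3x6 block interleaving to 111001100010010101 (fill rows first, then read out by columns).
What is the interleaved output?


Matrix:
  111001
  100010
  010101
Read columns: 110101100001010101

110101100001010101


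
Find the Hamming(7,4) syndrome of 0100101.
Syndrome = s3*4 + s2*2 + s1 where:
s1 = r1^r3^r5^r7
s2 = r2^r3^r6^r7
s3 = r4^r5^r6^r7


s1=0, s2=0, s3=0

Syndrome = 0 (no error)


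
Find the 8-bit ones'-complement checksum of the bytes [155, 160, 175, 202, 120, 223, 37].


Sum = 1072 mod 256 = 48
Complement = 207

207


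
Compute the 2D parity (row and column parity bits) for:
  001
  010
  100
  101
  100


Row parities: 11101
Column parities: 110

Row P: 11101, Col P: 110, Corner: 0


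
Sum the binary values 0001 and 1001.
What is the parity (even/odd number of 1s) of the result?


0001 = 1
1001 = 9
Sum = 10 = 1010
1s count = 2

even parity (2 ones in 1010)


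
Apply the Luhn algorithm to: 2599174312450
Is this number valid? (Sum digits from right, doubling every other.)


Luhn sum = 47
47 mod 10 = 7

Invalid (Luhn sum mod 10 = 7)


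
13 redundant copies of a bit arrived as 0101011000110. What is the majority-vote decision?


Ones: 6 out of 13
Threshold: 7

0 (6/13 voted 1)


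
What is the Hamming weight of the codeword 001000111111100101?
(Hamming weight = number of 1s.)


Counting 1s in 001000111111100101

10


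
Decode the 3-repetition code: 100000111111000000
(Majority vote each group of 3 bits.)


Groups: 100, 000, 111, 111, 000, 000
Majority votes: 001100

001100


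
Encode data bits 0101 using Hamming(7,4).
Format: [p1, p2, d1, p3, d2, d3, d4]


Parity bits: p1=0, p2=1, p3=0

0100101


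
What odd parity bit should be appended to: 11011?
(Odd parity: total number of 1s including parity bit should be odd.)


Number of 1s in data: 4
Parity bit: 1

1


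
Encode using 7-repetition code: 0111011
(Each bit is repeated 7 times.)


Each bit -> 7 copies

0000000111111111111111111111000000011111111111111


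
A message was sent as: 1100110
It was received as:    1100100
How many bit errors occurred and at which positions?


XOR: 0000010

1 error(s) at position(s): 5


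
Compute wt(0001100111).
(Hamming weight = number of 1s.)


Counting 1s in 0001100111

5


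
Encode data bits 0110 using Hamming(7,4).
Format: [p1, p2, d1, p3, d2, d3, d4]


Parity bits: p1=1, p2=1, p3=0

1100110


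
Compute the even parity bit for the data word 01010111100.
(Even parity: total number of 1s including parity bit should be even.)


Number of 1s in data: 6
Parity bit: 0

0


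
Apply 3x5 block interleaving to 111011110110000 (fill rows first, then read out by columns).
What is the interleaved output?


Matrix:
  11101
  11101
  10000
Read columns: 111110110000110

111110110000110


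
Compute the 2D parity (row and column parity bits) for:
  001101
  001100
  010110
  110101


Row parities: 1010
Column parities: 100010

Row P: 1010, Col P: 100010, Corner: 0


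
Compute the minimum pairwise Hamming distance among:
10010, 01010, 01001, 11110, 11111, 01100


Comparing all pairs, minimum distance: 1
Can detect 0 errors, correct 0 errors

1


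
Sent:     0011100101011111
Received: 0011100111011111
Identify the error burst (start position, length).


XOR: 0000000010000000

Burst at position 8, length 1


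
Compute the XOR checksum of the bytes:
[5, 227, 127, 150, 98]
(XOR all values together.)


XOR chain: 5 ^ 227 ^ 127 ^ 150 ^ 98 = 109

109


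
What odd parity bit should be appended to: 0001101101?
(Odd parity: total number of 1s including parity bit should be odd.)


Number of 1s in data: 5
Parity bit: 0

0


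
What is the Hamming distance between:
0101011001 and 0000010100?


XOR: 0101001101
Count of 1s: 5

5


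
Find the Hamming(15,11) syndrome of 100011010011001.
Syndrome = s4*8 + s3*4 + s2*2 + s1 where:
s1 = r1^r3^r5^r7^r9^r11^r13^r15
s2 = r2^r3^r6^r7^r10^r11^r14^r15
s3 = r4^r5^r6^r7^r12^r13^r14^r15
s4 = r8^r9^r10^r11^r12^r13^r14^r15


s1=0, s2=1, s3=0, s4=0

Syndrome = 2 (error at position 2)


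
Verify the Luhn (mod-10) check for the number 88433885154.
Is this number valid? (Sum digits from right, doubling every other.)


Luhn sum = 50
50 mod 10 = 0

Valid (Luhn sum mod 10 = 0)


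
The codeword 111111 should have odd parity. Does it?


Number of 1s: 6

No, parity error (6 ones)


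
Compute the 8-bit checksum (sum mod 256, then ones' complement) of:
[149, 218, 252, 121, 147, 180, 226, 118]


Sum = 1411 mod 256 = 131
Complement = 124

124


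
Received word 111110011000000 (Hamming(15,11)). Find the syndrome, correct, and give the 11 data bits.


Syndrome = 0: no error detected

Data: 11001000000 (no errors)


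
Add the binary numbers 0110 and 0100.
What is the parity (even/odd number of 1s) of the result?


0110 = 6
0100 = 4
Sum = 10 = 1010
1s count = 2

even parity (2 ones in 1010)


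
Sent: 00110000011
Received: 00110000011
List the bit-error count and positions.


XOR: 00000000000

0 errors (received matches sent)


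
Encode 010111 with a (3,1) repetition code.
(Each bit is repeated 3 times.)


Each bit -> 3 copies

000111000111111111


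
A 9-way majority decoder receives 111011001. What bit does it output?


Ones: 6 out of 9
Threshold: 5

1 (6/9 voted 1)


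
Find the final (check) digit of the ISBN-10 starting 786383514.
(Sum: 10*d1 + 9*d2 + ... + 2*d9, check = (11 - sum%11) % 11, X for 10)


Weighted sum: 305
305 mod 11 = 8

Check digit: 3


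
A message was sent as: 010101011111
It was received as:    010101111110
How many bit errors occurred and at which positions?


XOR: 000000100001

2 error(s) at position(s): 6, 11


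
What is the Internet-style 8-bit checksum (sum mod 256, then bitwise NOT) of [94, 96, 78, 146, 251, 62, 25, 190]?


Sum = 942 mod 256 = 174
Complement = 81

81


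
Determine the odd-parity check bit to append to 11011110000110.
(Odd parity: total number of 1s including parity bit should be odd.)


Number of 1s in data: 8
Parity bit: 1

1


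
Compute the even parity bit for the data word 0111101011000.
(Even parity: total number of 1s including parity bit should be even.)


Number of 1s in data: 7
Parity bit: 1

1


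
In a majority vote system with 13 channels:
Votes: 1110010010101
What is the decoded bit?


Ones: 7 out of 13
Threshold: 7

1 (7/13 voted 1)


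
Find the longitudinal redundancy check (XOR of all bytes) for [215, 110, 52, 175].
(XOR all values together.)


XOR chain: 215 ^ 110 ^ 52 ^ 175 = 34

34


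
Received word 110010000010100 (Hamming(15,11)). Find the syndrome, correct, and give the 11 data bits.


Syndrome = 0: no error detected

Data: 01000010100 (no errors)


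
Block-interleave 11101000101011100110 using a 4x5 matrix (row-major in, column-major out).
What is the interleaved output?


Matrix:
  11101
  00010
  10111
  00110
Read columns: 10101000101101111010

10101000101101111010


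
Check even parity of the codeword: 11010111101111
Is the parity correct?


Number of 1s: 11

No, parity error (11 ones)


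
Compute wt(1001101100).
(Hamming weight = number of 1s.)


Counting 1s in 1001101100

5


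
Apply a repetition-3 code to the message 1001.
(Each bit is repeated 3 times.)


Each bit -> 3 copies

111000000111


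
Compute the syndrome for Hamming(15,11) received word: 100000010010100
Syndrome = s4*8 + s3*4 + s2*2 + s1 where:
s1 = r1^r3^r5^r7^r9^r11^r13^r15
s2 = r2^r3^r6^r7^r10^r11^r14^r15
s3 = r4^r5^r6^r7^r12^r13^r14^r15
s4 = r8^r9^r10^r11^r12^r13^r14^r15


s1=1, s2=1, s3=1, s4=1

Syndrome = 15 (error at position 15)


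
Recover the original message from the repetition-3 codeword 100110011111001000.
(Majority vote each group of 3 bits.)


Groups: 100, 110, 011, 111, 001, 000
Majority votes: 011100

011100


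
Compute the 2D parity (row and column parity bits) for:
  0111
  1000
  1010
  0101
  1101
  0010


Row parities: 110011
Column parities: 1111

Row P: 110011, Col P: 1111, Corner: 0


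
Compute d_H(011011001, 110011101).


XOR: 101000100
Count of 1s: 3

3


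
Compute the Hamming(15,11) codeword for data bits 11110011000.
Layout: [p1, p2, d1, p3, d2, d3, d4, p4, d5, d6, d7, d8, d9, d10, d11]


Parity bits: p1=0, p2=0, p3=0, p4=0

001011100011000


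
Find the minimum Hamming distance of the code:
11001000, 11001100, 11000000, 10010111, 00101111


Comparing all pairs, minimum distance: 1
Can detect 0 errors, correct 0 errors

1


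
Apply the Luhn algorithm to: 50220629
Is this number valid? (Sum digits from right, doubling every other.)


Luhn sum = 26
26 mod 10 = 6

Invalid (Luhn sum mod 10 = 6)


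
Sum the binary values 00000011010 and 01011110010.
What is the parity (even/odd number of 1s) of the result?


00000011010 = 26
01011110010 = 754
Sum = 780 = 1100001100
1s count = 4

even parity (4 ones in 1100001100)


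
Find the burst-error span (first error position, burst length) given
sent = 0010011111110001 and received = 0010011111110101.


XOR: 0000000000000100

Burst at position 13, length 1


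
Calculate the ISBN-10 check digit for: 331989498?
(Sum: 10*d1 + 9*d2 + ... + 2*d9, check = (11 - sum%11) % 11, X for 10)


Weighted sum: 280
280 mod 11 = 5

Check digit: 6


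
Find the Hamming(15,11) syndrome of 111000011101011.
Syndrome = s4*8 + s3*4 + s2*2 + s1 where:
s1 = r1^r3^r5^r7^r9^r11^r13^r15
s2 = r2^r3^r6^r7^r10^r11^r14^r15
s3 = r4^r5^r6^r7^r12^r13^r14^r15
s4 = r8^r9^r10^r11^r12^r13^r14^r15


s1=0, s2=1, s3=1, s4=0

Syndrome = 6 (error at position 6)


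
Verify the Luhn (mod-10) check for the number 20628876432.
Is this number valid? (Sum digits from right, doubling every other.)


Luhn sum = 49
49 mod 10 = 9

Invalid (Luhn sum mod 10 = 9)


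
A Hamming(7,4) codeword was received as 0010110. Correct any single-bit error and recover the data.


Syndrome = 0: no error detected

Data: 1110 (no errors)


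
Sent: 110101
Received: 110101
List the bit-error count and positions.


XOR: 000000

0 errors (received matches sent)


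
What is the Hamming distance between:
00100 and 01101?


XOR: 01001
Count of 1s: 2

2


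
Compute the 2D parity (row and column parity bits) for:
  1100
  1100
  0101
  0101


Row parities: 0000
Column parities: 0000

Row P: 0000, Col P: 0000, Corner: 0


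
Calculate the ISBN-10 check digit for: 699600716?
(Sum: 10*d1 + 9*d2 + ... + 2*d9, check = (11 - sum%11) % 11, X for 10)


Weighted sum: 298
298 mod 11 = 1

Check digit: X


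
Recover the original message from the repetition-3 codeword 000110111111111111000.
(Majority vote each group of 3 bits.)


Groups: 000, 110, 111, 111, 111, 111, 000
Majority votes: 0111110

0111110


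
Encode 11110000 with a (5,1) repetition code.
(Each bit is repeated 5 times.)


Each bit -> 5 copies

1111111111111111111100000000000000000000


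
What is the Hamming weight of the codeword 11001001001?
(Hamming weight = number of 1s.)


Counting 1s in 11001001001

5


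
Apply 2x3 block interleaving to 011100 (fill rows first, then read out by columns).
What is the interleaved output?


Matrix:
  011
  100
Read columns: 011010

011010


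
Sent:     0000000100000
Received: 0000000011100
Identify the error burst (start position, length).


XOR: 0000000111100

Burst at position 7, length 4


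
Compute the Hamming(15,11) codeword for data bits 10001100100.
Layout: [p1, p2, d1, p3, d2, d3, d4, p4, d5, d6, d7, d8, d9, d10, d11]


Parity bits: p1=1, p2=0, p3=1, p4=1

101100011100100


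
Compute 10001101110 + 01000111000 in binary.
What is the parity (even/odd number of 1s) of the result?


10001101110 = 1134
01000111000 = 568
Sum = 1702 = 11010100110
1s count = 6

even parity (6 ones in 11010100110)


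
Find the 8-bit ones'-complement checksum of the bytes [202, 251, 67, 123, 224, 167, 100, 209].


Sum = 1343 mod 256 = 63
Complement = 192

192


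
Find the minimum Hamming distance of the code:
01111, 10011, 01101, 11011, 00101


Comparing all pairs, minimum distance: 1
Can detect 0 errors, correct 0 errors

1


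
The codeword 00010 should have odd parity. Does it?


Number of 1s: 1

Yes, parity is correct (1 ones)


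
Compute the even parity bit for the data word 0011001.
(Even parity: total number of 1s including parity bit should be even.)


Number of 1s in data: 3
Parity bit: 1

1


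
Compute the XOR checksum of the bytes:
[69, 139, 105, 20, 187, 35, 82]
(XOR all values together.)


XOR chain: 69 ^ 139 ^ 105 ^ 20 ^ 187 ^ 35 ^ 82 = 121

121


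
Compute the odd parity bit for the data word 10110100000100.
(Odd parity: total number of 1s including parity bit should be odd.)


Number of 1s in data: 5
Parity bit: 0

0


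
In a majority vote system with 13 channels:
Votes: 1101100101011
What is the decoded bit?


Ones: 8 out of 13
Threshold: 7

1 (8/13 voted 1)


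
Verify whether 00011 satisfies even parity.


Number of 1s: 2

Yes, parity is correct (2 ones)


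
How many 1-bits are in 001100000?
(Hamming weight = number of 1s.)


Counting 1s in 001100000

2


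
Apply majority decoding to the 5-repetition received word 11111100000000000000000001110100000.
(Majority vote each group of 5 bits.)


Groups: 11111, 10000, 00000, 00000, 00000, 11101, 00000
Majority votes: 1000010

1000010


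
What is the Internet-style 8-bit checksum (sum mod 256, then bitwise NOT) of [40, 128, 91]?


Sum = 259 mod 256 = 3
Complement = 252

252


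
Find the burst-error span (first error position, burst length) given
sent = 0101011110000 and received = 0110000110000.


XOR: 0011011000000

Burst at position 2, length 5


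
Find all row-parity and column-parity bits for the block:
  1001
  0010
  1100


Row parities: 010
Column parities: 0111

Row P: 010, Col P: 0111, Corner: 1


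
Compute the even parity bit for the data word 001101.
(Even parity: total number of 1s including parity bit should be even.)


Number of 1s in data: 3
Parity bit: 1

1


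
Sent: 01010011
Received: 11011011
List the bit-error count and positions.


XOR: 10001000

2 error(s) at position(s): 0, 4


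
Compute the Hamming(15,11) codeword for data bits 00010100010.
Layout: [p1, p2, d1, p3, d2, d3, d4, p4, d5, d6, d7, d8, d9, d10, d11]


Parity bits: p1=1, p2=1, p3=0, p4=0

110000100100010


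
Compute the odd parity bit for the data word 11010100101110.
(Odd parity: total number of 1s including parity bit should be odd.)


Number of 1s in data: 8
Parity bit: 1

1


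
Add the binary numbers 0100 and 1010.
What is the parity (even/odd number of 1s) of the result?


0100 = 4
1010 = 10
Sum = 14 = 1110
1s count = 3

odd parity (3 ones in 1110)


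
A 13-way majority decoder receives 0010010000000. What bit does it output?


Ones: 2 out of 13
Threshold: 7

0 (2/13 voted 1)


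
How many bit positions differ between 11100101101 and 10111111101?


XOR: 01011010000
Count of 1s: 4

4


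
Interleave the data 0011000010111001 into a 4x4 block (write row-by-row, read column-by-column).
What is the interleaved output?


Matrix:
  0011
  0000
  1011
  1001
Read columns: 0011000010101011

0011000010101011


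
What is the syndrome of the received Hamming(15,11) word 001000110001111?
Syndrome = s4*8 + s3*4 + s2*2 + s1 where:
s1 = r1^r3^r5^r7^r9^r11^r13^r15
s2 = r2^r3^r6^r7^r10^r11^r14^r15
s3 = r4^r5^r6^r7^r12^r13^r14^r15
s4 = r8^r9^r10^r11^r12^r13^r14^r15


s1=0, s2=0, s3=1, s4=1

Syndrome = 12 (error at position 12)


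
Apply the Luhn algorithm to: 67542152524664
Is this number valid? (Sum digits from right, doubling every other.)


Luhn sum = 47
47 mod 10 = 7

Invalid (Luhn sum mod 10 = 7)


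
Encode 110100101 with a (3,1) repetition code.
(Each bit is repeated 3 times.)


Each bit -> 3 copies

111111000111000000111000111


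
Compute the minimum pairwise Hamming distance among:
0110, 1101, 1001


Comparing all pairs, minimum distance: 1
Can detect 0 errors, correct 0 errors

1


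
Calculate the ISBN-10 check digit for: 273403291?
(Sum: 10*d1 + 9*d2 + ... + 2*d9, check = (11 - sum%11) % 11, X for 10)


Weighted sum: 187
187 mod 11 = 0

Check digit: 0


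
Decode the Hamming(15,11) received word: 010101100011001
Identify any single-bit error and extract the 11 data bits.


Syndrome = 15: error at position 15

Data: 00110011000 (corrected bit 15)


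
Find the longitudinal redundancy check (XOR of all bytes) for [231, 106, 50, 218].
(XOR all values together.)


XOR chain: 231 ^ 106 ^ 50 ^ 218 = 101

101


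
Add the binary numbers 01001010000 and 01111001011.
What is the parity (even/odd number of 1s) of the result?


01001010000 = 592
01111001011 = 971
Sum = 1563 = 11000011011
1s count = 6

even parity (6 ones in 11000011011)


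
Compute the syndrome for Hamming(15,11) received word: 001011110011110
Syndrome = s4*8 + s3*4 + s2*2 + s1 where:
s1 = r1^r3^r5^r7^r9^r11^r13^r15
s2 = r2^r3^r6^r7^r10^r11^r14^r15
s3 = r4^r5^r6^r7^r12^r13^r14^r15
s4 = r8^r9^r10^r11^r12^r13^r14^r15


s1=1, s2=1, s3=0, s4=1

Syndrome = 11 (error at position 11)


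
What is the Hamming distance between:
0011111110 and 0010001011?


XOR: 0001110101
Count of 1s: 5

5


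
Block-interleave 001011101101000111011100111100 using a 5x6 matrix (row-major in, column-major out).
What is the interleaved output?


Matrix:
  001011
  101101
  000111
  011100
  111100
Read columns: 010010001111011011111010011100

010010001111011011111010011100


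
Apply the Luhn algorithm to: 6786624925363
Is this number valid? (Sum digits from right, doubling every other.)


Luhn sum = 57
57 mod 10 = 7

Invalid (Luhn sum mod 10 = 7)


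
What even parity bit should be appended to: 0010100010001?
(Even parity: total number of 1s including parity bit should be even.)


Number of 1s in data: 4
Parity bit: 0

0


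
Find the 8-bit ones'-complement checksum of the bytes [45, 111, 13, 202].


Sum = 371 mod 256 = 115
Complement = 140

140


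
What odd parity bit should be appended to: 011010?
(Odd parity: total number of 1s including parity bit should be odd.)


Number of 1s in data: 3
Parity bit: 0

0


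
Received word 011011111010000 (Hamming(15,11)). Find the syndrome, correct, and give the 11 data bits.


Syndrome = 15: error at position 15

Data: 11111010001 (corrected bit 15)


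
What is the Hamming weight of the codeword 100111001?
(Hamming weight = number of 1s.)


Counting 1s in 100111001

5


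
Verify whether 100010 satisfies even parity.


Number of 1s: 2

Yes, parity is correct (2 ones)


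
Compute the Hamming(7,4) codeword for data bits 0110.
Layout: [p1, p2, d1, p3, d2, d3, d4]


Parity bits: p1=1, p2=1, p3=0

1100110


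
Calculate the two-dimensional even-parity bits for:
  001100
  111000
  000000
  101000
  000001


Row parities: 01001
Column parities: 011101

Row P: 01001, Col P: 011101, Corner: 0


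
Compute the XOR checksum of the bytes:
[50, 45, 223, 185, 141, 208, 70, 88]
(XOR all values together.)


XOR chain: 50 ^ 45 ^ 223 ^ 185 ^ 141 ^ 208 ^ 70 ^ 88 = 58

58


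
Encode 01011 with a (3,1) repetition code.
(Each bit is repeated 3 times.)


Each bit -> 3 copies

000111000111111


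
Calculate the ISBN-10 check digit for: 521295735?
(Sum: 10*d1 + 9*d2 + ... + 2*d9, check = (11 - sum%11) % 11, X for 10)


Weighted sum: 216
216 mod 11 = 7

Check digit: 4


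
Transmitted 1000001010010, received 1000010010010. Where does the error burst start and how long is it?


XOR: 0000011000000

Burst at position 5, length 2


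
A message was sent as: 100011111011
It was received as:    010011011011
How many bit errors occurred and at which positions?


XOR: 110000100000

3 error(s) at position(s): 0, 1, 6


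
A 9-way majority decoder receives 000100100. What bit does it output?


Ones: 2 out of 9
Threshold: 5

0 (2/9 voted 1)


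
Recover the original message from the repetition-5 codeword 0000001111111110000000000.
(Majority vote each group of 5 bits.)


Groups: 00000, 01111, 11111, 00000, 00000
Majority votes: 01100

01100


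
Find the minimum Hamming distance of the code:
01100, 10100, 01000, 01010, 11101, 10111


Comparing all pairs, minimum distance: 1
Can detect 0 errors, correct 0 errors

1


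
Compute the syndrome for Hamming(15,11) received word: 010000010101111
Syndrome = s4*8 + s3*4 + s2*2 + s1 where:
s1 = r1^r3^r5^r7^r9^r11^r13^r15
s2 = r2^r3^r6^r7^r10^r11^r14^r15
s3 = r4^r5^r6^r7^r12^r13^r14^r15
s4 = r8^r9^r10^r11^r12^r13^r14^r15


s1=0, s2=0, s3=0, s4=0

Syndrome = 0 (no error)


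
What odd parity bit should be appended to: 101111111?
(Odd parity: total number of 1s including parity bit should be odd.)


Number of 1s in data: 8
Parity bit: 1

1


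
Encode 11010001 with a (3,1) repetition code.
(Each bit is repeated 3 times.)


Each bit -> 3 copies

111111000111000000000111


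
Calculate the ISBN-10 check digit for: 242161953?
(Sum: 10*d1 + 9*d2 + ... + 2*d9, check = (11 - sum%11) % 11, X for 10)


Weighted sum: 177
177 mod 11 = 1

Check digit: X


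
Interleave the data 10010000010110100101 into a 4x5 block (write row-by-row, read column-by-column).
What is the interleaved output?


Matrix:
  10010
  00001
  01101
  00101
Read columns: 10000010001110000111

10000010001110000111


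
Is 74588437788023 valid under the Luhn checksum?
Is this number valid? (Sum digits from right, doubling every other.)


Luhn sum = 69
69 mod 10 = 9

Invalid (Luhn sum mod 10 = 9)


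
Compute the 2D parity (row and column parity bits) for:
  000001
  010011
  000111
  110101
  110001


Row parities: 11101
Column parities: 010001

Row P: 11101, Col P: 010001, Corner: 0


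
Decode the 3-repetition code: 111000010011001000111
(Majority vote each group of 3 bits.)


Groups: 111, 000, 010, 011, 001, 000, 111
Majority votes: 1001001

1001001


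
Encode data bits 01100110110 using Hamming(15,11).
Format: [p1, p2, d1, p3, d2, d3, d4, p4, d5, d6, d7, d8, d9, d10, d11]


Parity bits: p1=1, p2=0, p3=0, p4=0

100011000110110


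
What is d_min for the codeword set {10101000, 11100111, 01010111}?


Comparing all pairs, minimum distance: 3
Can detect 2 errors, correct 1 errors

3


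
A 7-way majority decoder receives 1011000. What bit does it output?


Ones: 3 out of 7
Threshold: 4

0 (3/7 voted 1)


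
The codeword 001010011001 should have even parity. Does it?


Number of 1s: 5

No, parity error (5 ones)
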